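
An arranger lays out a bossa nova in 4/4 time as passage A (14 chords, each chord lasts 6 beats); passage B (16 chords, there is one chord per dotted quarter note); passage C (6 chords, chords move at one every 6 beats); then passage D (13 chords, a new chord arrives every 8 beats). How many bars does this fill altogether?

A: 14 × 6 = 84 beats = 21 bars.
B: 16 × 1.5 = 24 beats = 6 bars.
C: 6 × 6 = 36 beats = 9 bars.
D: 13 × 8 = 104 beats = 26 bars.
Total: 21 + 6 + 9 + 26 = 62 bars.

62 bars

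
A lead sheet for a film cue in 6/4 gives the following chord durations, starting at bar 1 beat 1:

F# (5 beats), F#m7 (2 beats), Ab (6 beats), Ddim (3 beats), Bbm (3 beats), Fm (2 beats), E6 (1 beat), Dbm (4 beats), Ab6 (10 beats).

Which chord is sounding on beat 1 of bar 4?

Beat 1 of bar 4 is beat (4−1)×6 + 1 = 19 overall.
Running totals: F# ends at 5, F#m7 ends at 7, Ab ends at 13, Ddim ends at 16, Bbm ends at 19.
Beat 19 falls within Bbm.

Bbm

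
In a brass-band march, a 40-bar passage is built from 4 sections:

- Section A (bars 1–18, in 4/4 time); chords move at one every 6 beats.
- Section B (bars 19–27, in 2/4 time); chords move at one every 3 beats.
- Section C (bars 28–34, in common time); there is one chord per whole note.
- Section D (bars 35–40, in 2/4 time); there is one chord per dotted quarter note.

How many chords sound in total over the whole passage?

A: 18 bars × 4 beats = 72 beats; 6 beats/chord → 12 chords.
B: 9 bars × 2 beats = 18 beats; 3 beats/chord → 6 chords.
C: 7 bars × 4 beats = 28 beats; 4 beats/chord → 7 chords.
D: 6 bars × 2 beats = 12 beats; 1.5 beats/chord → 8 chords.
Total: 12 + 6 + 7 + 8 = 33.

33 chords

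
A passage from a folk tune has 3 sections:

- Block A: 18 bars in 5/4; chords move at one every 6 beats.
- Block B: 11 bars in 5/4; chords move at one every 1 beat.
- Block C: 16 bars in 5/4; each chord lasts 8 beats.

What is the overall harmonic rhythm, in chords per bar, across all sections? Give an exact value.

A: 18 bars of 5 beats is 90 beats; at 6 beats each that's 15 chords.
B: 11 bars of 5 beats is 55 beats; at 1 beat each that's 55 chords.
C: 16 bars of 5 beats is 80 beats; at 8 beats each that's 10 chords.
Overall: 80 chords over 45 bars → 80/45 = 16/9 chords per bar.

16/9 chords per bar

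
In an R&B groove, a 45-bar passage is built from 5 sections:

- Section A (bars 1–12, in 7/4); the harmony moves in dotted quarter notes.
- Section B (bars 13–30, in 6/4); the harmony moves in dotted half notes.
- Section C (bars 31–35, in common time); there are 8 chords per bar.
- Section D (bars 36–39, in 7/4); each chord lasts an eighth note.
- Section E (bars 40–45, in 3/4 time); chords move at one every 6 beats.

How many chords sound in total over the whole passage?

A: 12 bars × 7 beats = 84 beats; 1.5 beats/chord → 56 chords.
B: 18 bars × 6 beats = 108 beats; 3 beats/chord → 36 chords.
C: 5 bars × 4 beats = 20 beats; 0.5 beats/chord → 40 chords.
D: 4 bars × 7 beats = 28 beats; 0.5 beats/chord → 56 chords.
E: 6 bars × 3 beats = 18 beats; 6 beats/chord → 3 chords.
Total: 56 + 36 + 40 + 56 + 3 = 191.

191 chords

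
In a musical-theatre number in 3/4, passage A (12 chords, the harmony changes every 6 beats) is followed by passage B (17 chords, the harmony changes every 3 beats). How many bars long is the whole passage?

A: 12 × 6 = 72 beats = 24 bars.
B: 17 × 3 = 51 beats = 17 bars.
Total: 24 + 17 = 41 bars.

41 bars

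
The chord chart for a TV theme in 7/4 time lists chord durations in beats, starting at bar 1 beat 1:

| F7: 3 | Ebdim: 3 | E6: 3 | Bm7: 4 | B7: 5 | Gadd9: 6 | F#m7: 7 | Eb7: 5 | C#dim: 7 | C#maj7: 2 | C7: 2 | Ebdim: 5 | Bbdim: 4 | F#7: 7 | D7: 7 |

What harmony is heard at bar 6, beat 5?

C#dim

Beat 5 of bar 6 is beat (6−1)×7 + 5 = 40 overall.
Running totals: F7 ends at 3, Ebdim ends at 6, E6 ends at 9, Bm7 ends at 13, B7 ends at 18, Gadd9 ends at 24, F#m7 ends at 31, Eb7 ends at 36, C#dim ends at 43.
Beat 40 falls within C#dim.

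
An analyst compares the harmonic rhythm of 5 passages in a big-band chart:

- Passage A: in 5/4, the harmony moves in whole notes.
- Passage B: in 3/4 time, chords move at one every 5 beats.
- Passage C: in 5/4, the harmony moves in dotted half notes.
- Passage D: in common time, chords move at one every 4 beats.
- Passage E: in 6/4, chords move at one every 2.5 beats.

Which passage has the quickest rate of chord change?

Passage E

A: each chord is 4 beats in 5/4, so 1.25 per bar.
B: each chord is 5 beats in 3/4, so 0.6 per bar.
C: each chord is 3 beats in 5/4, so 5/3 per bar.
D: each chord is 4 beats in 4/4, so 1 per bar.
E: each chord is 2.5 beats in 6/4, so 2.4 per bar.
Fastest is E at 2.4 chords/bar.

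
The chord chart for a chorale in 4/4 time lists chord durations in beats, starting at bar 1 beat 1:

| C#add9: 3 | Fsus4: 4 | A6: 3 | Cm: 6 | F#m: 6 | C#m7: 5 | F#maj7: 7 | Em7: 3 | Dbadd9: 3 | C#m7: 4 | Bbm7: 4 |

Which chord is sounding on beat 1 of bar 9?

Beat 1 of bar 9 is beat (9−1)×4 + 1 = 33 overall.
Running totals: C#add9 ends at 3, Fsus4 ends at 7, A6 ends at 10, Cm ends at 16, F#m ends at 22, C#m7 ends at 27, F#maj7 ends at 34.
Beat 33 falls within F#maj7.

F#maj7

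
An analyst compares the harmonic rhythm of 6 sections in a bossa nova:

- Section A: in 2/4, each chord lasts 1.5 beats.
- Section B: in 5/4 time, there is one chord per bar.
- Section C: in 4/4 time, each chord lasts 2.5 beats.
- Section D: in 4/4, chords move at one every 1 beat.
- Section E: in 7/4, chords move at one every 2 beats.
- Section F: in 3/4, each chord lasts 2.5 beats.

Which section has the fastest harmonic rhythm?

Section D

A: 2 beats/bar ÷ 1.5 beats/chord = 4/3 chords/bar.
B: 5 beats/bar ÷ 5 beats/chord = 1 chord/bar.
C: 4 beats/bar ÷ 2.5 beats/chord = 1.6 chords/bar.
D: 4 beats/bar ÷ 1 beat/chord = 4 chords/bar.
E: 7 beats/bar ÷ 2 beats/chord = 3.5 chords/bar.
F: 3 beats/bar ÷ 2.5 beats/chord = 1.2 chords/bar.
Fastest is D at 4 chords/bar.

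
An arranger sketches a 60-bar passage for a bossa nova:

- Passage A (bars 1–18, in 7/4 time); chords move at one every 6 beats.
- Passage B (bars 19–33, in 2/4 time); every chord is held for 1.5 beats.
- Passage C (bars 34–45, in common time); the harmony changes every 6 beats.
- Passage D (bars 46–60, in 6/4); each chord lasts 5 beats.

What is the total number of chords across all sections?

67 chords

A: 18 bars × 7 beats = 126 beats; 6 beats/chord → 21 chords.
B: 15 bars × 2 beats = 30 beats; 1.5 beats/chord → 20 chords.
C: 12 bars × 4 beats = 48 beats; 6 beats/chord → 8 chords.
D: 15 bars × 6 beats = 90 beats; 5 beats/chord → 18 chords.
Total: 21 + 20 + 8 + 18 = 67.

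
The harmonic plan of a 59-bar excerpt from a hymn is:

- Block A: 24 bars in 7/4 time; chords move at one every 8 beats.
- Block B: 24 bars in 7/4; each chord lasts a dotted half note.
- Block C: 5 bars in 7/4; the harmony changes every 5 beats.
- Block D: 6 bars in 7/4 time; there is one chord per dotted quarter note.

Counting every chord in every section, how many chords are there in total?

A: 24·7 = 168 beats, 168/8 = 21 chords.
B: 24·7 = 168 beats, 168/3 = 56 chords.
C: 5·7 = 35 beats, 35/5 = 7 chords.
D: 6·7 = 42 beats, 42/1.5 = 28 chords.
Total: 21 + 56 + 7 + 28 = 112.

112 chords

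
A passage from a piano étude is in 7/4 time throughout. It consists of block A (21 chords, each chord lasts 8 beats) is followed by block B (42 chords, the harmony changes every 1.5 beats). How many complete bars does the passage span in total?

A: 21 × 8 = 168 beats = 24 bars.
B: 42 × 1.5 = 63 beats = 9 bars.
Total: 24 + 9 = 33 bars.

33 bars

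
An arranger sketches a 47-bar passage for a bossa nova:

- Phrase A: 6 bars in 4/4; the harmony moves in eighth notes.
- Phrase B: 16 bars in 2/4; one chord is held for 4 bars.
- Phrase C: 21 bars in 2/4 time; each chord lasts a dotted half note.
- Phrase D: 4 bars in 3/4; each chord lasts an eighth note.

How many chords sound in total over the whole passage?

A: 6·4 = 24 beats, 24/0.5 = 48 chords.
B: 16·2 = 32 beats, 32/8 = 4 chords.
C: 21·2 = 42 beats, 42/3 = 14 chords.
D: 4·3 = 12 beats, 12/0.5 = 24 chords.
Total: 48 + 4 + 14 + 24 = 90.

90 chords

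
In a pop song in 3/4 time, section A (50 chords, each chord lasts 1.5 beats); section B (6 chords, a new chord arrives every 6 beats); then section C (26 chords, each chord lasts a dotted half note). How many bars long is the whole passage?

63 bars

A: 50 × 1.5 = 75 beats = 25 bars.
B: 6 × 6 = 36 beats = 12 bars.
C: 26 × 3 = 78 beats = 26 bars.
Total: 25 + 12 + 26 = 63 bars.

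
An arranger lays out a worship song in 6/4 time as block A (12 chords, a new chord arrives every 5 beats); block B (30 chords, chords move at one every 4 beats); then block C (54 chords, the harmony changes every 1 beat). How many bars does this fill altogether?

A: 12 × 5 = 60 beats = 10 bars.
B: 30 × 4 = 120 beats = 20 bars.
C: 54 × 1 = 54 beats = 9 bars.
Total: 10 + 20 + 9 = 39 bars.

39 bars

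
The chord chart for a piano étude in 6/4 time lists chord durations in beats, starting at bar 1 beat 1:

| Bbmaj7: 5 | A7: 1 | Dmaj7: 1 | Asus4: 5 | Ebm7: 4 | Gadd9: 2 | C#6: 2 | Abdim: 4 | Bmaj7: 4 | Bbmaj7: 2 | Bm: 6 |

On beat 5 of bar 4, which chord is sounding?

Beat 5 of bar 4 is beat (4−1)×6 + 5 = 23 overall.
Running totals: Bbmaj7 ends at 5, A7 ends at 6, Dmaj7 ends at 7, Asus4 ends at 12, Ebm7 ends at 16, Gadd9 ends at 18, C#6 ends at 20, Abdim ends at 24.
Beat 23 falls within Abdim.

Abdim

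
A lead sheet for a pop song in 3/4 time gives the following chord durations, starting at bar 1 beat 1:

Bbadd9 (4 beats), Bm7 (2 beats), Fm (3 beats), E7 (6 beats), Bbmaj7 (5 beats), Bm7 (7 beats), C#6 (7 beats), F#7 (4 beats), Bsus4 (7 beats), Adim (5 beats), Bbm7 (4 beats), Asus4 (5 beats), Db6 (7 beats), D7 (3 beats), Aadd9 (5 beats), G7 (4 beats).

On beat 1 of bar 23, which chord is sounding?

D7

Beat 1 of bar 23 is beat (23−1)×3 + 1 = 67 overall.
Running totals: Bbadd9 ends at 4, Bm7 ends at 6, Fm ends at 9, E7 ends at 15, Bbmaj7 ends at 20, Bm7 ends at 27, C#6 ends at 34, F#7 ends at 38, Bsus4 ends at 45, Adim ends at 50, Bbm7 ends at 54, Asus4 ends at 59, Db6 ends at 66, D7 ends at 69.
Beat 67 falls within D7.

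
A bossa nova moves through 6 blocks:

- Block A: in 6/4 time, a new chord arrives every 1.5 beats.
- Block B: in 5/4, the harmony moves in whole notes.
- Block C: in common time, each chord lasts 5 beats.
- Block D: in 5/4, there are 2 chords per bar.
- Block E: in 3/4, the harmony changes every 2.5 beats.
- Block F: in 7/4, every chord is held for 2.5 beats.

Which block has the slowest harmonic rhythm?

A: 6/1.5 = 4 chords/bar.
B: 5/4 = 1.25 chords/bar.
C: 4/5 = 0.8 chords/bar.
D: 5/2.5 = 2 chords/bar.
E: 3/2.5 = 1.2 chords/bar.
F: 7/2.5 = 2.8 chords/bar.
Slowest is C at 0.8 chords/bar.

Block C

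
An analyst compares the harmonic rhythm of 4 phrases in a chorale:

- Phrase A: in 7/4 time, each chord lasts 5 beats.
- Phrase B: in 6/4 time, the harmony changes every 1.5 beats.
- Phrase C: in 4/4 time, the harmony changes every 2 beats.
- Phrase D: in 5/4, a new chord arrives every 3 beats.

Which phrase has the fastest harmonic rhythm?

A: each chord is 5 beats in 7/4, so 1.4 per bar.
B: each chord is 1.5 beats in 6/4, so 4 per bar.
C: each chord is 2 beats in 4/4, so 2 per bar.
D: each chord is 3 beats in 5/4, so 5/3 per bar.
Fastest is B at 4 chords/bar.

Phrase B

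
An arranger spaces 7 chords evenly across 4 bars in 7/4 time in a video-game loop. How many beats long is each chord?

4 beats

4 bars × 7 beats/bar = 28 beats total.
28 beats ÷ 7 chords = 4 beats per chord.
(That is a whole note.)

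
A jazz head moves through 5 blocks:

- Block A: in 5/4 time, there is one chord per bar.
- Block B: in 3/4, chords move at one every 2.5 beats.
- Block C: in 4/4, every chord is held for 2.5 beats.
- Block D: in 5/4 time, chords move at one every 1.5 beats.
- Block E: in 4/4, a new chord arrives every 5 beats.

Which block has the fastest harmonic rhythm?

A: each chord is 5 beats in 5/4, so 1 per bar.
B: each chord is 2.5 beats in 3/4, so 1.2 per bar.
C: each chord is 2.5 beats in 4/4, so 1.6 per bar.
D: each chord is 1.5 beats in 5/4, so 10/3 per bar.
E: each chord is 5 beats in 4/4, so 0.8 per bar.
Fastest is D at 10/3 chords/bar.

Block D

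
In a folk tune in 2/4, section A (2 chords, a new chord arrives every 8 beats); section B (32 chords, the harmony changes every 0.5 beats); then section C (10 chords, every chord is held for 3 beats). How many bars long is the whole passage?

A: 2 × 8 = 16 beats = 8 bars.
B: 32 × 0.5 = 16 beats = 8 bars.
C: 10 × 3 = 30 beats = 15 bars.
Total: 8 + 8 + 15 = 31 bars.

31 bars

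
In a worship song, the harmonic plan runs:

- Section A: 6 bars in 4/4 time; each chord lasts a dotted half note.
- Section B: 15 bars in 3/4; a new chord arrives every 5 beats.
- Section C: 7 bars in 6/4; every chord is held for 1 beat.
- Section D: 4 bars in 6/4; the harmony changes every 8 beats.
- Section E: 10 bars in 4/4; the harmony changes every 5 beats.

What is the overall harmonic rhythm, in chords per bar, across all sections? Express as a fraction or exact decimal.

5/3 chords per bar

A: 6 × 4 = 24 beats ÷ 3 = 8 chords.
B: 15 × 3 = 45 beats ÷ 5 = 9 chords.
C: 7 × 6 = 42 beats ÷ 1 = 42 chords.
D: 4 × 6 = 24 beats ÷ 8 = 3 chords.
E: 10 × 4 = 40 beats ÷ 5 = 8 chords.
Overall: 70 chords over 42 bars → 70/42 = 5/3 chords per bar.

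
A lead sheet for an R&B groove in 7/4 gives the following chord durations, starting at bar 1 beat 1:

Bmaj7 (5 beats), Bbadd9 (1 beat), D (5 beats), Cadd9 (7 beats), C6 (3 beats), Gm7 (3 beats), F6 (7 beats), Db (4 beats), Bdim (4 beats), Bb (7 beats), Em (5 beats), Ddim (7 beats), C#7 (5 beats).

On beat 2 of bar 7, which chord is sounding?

Bb

Beat 2 of bar 7 is beat (7−1)×7 + 2 = 44 overall.
Running totals: Bmaj7 ends at 5, Bbadd9 ends at 6, D ends at 11, Cadd9 ends at 18, C6 ends at 21, Gm7 ends at 24, F6 ends at 31, Db ends at 35, Bdim ends at 39, Bb ends at 46.
Beat 44 falls within Bb.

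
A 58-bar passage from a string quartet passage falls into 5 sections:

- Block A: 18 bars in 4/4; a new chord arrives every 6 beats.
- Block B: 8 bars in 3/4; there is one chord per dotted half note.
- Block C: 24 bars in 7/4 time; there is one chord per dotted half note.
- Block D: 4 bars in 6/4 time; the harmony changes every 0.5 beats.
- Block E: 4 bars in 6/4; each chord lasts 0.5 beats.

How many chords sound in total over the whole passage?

172 chords

A: 18·4 = 72 beats, 72/6 = 12 chords.
B: 8·3 = 24 beats, 24/3 = 8 chords.
C: 24·7 = 168 beats, 168/3 = 56 chords.
D: 4·6 = 24 beats, 24/0.5 = 48 chords.
E: 4·6 = 24 beats, 24/0.5 = 48 chords.
Total: 12 + 8 + 56 + 48 + 48 = 172.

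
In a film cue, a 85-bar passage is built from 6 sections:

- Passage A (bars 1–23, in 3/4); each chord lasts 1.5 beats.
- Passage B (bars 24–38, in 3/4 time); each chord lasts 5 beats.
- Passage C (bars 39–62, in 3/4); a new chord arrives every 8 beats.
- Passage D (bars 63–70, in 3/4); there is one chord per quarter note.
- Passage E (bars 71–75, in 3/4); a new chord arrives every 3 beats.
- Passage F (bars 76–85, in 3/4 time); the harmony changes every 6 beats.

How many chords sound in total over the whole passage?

A has 69 beats and chords last 1.5 each, so 46 chords.
B has 45 beats and chords last 5 each, so 9 chords.
C has 72 beats and chords last 8 each, so 9 chords.
D has 24 beats and chords last 1 each, so 24 chords.
E has 15 beats and chords last 3 each, so 5 chords.
F has 30 beats and chords last 6 each, so 5 chords.
Total: 46 + 9 + 9 + 24 + 5 + 5 = 98.

98 chords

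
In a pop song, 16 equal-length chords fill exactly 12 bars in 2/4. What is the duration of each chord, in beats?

12 bars × 2 beats/bar = 24 beats total.
24 beats ÷ 16 chords = 1.5 beats per chord.
(That is a dotted quarter note.)

1.5 beats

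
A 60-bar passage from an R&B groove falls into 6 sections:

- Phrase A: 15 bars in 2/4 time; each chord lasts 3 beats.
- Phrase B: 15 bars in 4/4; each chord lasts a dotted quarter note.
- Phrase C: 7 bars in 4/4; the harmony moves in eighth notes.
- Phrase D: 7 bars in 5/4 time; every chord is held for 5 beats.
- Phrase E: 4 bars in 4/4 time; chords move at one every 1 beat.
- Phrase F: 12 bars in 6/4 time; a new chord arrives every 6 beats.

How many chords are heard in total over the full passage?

A: 15·2 = 30 beats, 30/3 = 10 chords.
B: 15·4 = 60 beats, 60/1.5 = 40 chords.
C: 7·4 = 28 beats, 28/0.5 = 56 chords.
D: 7·5 = 35 beats, 35/5 = 7 chords.
E: 4·4 = 16 beats, 16/1 = 16 chords.
F: 12·6 = 72 beats, 72/6 = 12 chords.
Total: 10 + 40 + 56 + 7 + 16 + 12 = 141.

141 chords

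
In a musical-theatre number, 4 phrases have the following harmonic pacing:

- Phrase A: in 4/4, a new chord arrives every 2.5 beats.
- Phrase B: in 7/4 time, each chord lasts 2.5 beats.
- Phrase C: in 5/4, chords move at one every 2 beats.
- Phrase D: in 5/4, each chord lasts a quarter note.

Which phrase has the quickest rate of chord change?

Phrase D

A: each chord is 2.5 beats in 4/4, so 1.6 per bar.
B: each chord is 2.5 beats in 7/4, so 2.8 per bar.
C: each chord is 2 beats in 5/4, so 2.5 per bar.
D: each chord is 1 beat in 5/4, so 5 per bar.
Fastest is D at 5 chords/bar.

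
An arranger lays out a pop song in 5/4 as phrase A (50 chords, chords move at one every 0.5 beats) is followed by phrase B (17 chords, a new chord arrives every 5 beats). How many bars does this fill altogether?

A: 50 × 0.5 = 25 beats = 5 bars.
B: 17 × 5 = 85 beats = 17 bars.
Total: 5 + 17 = 22 bars.

22 bars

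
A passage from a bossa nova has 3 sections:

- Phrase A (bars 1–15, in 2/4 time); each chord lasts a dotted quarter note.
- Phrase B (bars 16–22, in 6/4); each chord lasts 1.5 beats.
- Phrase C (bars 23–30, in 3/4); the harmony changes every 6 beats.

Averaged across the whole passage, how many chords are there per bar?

A: 15 bars of 2 beats is 30 beats; at 1.5 beats each that's 20 chords.
B: 7 bars of 6 beats is 42 beats; at 1.5 beats each that's 28 chords.
C: 8 bars of 3 beats is 24 beats; at 6 beats each that's 4 chords.
Overall: 52 chords over 30 bars → 52/30 = 26/15 chords per bar.

26/15 chords per bar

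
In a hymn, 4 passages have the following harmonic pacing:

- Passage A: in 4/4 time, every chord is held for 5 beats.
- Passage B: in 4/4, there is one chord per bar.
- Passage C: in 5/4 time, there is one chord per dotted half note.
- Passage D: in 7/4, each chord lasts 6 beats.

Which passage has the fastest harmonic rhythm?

A: 4 beats/bar ÷ 5 beats/chord = 0.8 chords/bar.
B: 4 beats/bar ÷ 4 beats/chord = 1 chord/bar.
C: 5 beats/bar ÷ 3 beats/chord = 5/3 chords/bar.
D: 7 beats/bar ÷ 6 beats/chord = 7/6 chords/bar.
Fastest is C at 5/3 chords/bar.

Passage C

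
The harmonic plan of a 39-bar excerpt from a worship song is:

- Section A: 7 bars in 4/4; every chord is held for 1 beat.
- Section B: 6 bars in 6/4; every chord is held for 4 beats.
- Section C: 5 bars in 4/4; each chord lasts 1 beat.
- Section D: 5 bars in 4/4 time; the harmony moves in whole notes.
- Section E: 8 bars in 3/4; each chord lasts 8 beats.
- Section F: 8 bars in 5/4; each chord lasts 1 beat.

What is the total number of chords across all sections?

A has 28 beats and chords last 1 each, so 28 chords.
B has 36 beats and chords last 4 each, so 9 chords.
C has 20 beats and chords last 1 each, so 20 chords.
D has 20 beats and chords last 4 each, so 5 chords.
E has 24 beats and chords last 8 each, so 3 chords.
F has 40 beats and chords last 1 each, so 40 chords.
Total: 28 + 9 + 20 + 5 + 3 + 40 = 105.

105 chords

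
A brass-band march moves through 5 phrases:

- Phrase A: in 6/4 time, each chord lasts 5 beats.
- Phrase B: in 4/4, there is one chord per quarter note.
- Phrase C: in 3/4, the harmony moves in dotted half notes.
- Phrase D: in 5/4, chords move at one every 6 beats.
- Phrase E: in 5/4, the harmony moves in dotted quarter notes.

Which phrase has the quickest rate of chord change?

A: each chord is 5 beats in 6/4, so 1.2 per bar.
B: each chord is 1 beat in 4/4, so 4 per bar.
C: each chord is 3 beats in 3/4, so 1 per bar.
D: each chord is 6 beats in 5/4, so 5/6 per bar.
E: each chord is 1.5 beats in 5/4, so 10/3 per bar.
Fastest is B at 4 chords/bar.

Phrase B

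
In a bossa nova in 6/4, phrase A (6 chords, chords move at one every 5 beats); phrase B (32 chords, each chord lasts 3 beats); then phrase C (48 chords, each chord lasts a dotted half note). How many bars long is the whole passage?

45 bars

A: 6 × 5 = 30 beats = 5 bars.
B: 32 × 3 = 96 beats = 16 bars.
C: 48 × 3 = 144 beats = 24 bars.
Total: 5 + 16 + 24 = 45 bars.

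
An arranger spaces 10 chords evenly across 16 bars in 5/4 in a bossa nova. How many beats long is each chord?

8 beats

16 bars × 5 beats/bar = 80 beats total.
80 beats ÷ 10 chords = 8 beats per chord.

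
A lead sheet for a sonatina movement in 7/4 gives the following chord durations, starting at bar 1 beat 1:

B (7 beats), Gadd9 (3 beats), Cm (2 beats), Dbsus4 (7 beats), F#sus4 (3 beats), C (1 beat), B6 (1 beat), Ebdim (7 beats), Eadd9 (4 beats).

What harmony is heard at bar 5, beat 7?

Eadd9

Beat 7 of bar 5 is beat (5−1)×7 + 7 = 35 overall.
Running totals: B ends at 7, Gadd9 ends at 10, Cm ends at 12, Dbsus4 ends at 19, F#sus4 ends at 22, C ends at 23, B6 ends at 24, Ebdim ends at 31, Eadd9 ends at 35.
Beat 35 falls within Eadd9.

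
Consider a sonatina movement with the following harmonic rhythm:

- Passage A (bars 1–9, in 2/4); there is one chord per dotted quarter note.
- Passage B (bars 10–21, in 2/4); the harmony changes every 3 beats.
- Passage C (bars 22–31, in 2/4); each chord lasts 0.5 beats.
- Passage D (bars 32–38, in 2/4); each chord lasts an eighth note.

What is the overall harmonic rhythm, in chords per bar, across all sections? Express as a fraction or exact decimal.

44/19 chords per bar

A: 9 × 2 = 18 beats ÷ 1.5 = 12 chords.
B: 12 × 2 = 24 beats ÷ 3 = 8 chords.
C: 10 × 2 = 20 beats ÷ 0.5 = 40 chords.
D: 7 × 2 = 14 beats ÷ 0.5 = 28 chords.
Overall: 88 chords over 38 bars → 88/38 = 44/19 chords per bar.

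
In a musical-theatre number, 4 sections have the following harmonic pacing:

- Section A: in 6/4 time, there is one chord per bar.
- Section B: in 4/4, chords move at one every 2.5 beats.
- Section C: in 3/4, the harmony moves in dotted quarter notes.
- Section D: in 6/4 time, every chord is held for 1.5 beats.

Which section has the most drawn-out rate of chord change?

Section A

A: each chord is 6 beats in 6/4, so 1 per bar.
B: each chord is 2.5 beats in 4/4, so 1.6 per bar.
C: each chord is 1.5 beats in 3/4, so 2 per bar.
D: each chord is 1.5 beats in 6/4, so 4 per bar.
Slowest is A at 1 chords/bar.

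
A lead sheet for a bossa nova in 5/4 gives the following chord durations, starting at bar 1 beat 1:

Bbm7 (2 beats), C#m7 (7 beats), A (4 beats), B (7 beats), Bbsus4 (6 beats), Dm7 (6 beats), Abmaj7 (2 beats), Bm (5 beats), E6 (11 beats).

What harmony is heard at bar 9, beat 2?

E6

Beat 2 of bar 9 is beat (9−1)×5 + 2 = 42 overall.
Running totals: Bbm7 ends at 2, C#m7 ends at 9, A ends at 13, B ends at 20, Bbsus4 ends at 26, Dm7 ends at 32, Abmaj7 ends at 34, Bm ends at 39, E6 ends at 50.
Beat 42 falls within E6.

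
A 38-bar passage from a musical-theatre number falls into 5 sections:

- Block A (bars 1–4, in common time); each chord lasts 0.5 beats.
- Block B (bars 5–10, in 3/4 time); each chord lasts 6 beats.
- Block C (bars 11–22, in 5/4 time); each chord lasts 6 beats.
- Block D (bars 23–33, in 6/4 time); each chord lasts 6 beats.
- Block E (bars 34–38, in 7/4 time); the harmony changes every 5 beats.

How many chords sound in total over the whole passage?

63 chords

A has 16 beats and chords last 0.5 each, so 32 chords.
B has 18 beats and chords last 6 each, so 3 chords.
C has 60 beats and chords last 6 each, so 10 chords.
D has 66 beats and chords last 6 each, so 11 chords.
E has 35 beats and chords last 5 each, so 7 chords.
Total: 32 + 3 + 10 + 11 + 7 = 63.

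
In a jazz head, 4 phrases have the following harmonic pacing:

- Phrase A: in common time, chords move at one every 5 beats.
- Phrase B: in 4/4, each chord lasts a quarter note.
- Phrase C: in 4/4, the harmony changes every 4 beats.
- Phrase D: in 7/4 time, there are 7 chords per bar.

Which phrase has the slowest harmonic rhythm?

A: 4 beats/bar ÷ 5 beats/chord = 0.8 chords/bar.
B: 4 beats/bar ÷ 1 beat/chord = 4 chords/bar.
C: 4 beats/bar ÷ 4 beats/chord = 1 chord/bar.
D: 7 beats/bar ÷ 1 beat/chord = 7 chords/bar.
Slowest is A at 0.8 chords/bar.

Phrase A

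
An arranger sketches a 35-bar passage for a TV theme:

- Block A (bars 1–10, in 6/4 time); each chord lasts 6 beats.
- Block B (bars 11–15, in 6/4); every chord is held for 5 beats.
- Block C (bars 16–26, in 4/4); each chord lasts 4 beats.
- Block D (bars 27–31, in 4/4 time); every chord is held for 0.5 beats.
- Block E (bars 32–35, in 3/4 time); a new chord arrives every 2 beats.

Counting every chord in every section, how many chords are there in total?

A: 10 bars × 6 beats = 60 beats; 6 beats/chord → 10 chords.
B: 5 bars × 6 beats = 30 beats; 5 beats/chord → 6 chords.
C: 11 bars × 4 beats = 44 beats; 4 beats/chord → 11 chords.
D: 5 bars × 4 beats = 20 beats; 0.5 beats/chord → 40 chords.
E: 4 bars × 3 beats = 12 beats; 2 beats/chord → 6 chords.
Total: 10 + 6 + 11 + 40 + 6 = 73.

73 chords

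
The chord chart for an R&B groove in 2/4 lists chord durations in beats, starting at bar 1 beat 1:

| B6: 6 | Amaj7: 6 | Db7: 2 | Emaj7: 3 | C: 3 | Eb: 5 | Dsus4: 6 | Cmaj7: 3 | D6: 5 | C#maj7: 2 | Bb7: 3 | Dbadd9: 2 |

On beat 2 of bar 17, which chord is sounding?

Beat 2 of bar 17 is beat (17−1)×2 + 2 = 34 overall.
Running totals: B6 ends at 6, Amaj7 ends at 12, Db7 ends at 14, Emaj7 ends at 17, C ends at 20, Eb ends at 25, Dsus4 ends at 31, Cmaj7 ends at 34.
Beat 34 falls within Cmaj7.

Cmaj7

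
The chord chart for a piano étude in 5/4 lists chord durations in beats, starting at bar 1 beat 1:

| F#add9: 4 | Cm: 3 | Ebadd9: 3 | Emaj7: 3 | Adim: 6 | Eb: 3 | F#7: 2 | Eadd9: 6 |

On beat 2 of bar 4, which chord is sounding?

Beat 2 of bar 4 is beat (4−1)×5 + 2 = 17 overall.
Running totals: F#add9 ends at 4, Cm ends at 7, Ebadd9 ends at 10, Emaj7 ends at 13, Adim ends at 19.
Beat 17 falls within Adim.

Adim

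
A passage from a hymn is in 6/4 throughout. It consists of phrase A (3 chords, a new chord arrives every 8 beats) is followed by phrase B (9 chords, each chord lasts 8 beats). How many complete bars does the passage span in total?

16 bars

A: 3 × 8 = 24 beats = 4 bars.
B: 9 × 8 = 72 beats = 12 bars.
Total: 4 + 12 = 16 bars.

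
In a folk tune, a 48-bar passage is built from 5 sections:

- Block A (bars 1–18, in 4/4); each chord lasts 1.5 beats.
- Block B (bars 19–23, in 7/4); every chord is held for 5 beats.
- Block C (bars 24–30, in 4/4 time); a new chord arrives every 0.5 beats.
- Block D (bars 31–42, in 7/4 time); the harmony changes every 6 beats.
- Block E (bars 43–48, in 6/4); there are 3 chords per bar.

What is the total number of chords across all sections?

A: 18·4 = 72 beats, 72/1.5 = 48 chords.
B: 5·7 = 35 beats, 35/5 = 7 chords.
C: 7·4 = 28 beats, 28/0.5 = 56 chords.
D: 12·7 = 84 beats, 84/6 = 14 chords.
E: 6·6 = 36 beats, 36/2 = 18 chords.
Total: 48 + 7 + 56 + 14 + 18 = 143.

143 chords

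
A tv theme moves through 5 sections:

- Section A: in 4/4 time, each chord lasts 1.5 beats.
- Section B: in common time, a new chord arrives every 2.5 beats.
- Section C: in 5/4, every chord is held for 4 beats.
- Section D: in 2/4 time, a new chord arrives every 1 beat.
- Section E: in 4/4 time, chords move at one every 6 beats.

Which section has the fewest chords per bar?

A: 4/1.5 = 8/3 chords/bar.
B: 4/2.5 = 1.6 chords/bar.
C: 5/4 = 1.25 chords/bar.
D: 2/1 = 2 chords/bar.
E: 4/6 = 2/3 chords/bar.
Slowest is E at 2/3 chords/bar.

Section E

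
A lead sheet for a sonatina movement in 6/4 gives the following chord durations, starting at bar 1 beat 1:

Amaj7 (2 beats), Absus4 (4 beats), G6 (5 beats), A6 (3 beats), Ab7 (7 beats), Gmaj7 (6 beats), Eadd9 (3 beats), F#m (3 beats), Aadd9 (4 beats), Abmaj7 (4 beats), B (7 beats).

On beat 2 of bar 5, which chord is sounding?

Gmaj7

Beat 2 of bar 5 is beat (5−1)×6 + 2 = 26 overall.
Running totals: Amaj7 ends at 2, Absus4 ends at 6, G6 ends at 11, A6 ends at 14, Ab7 ends at 21, Gmaj7 ends at 27.
Beat 26 falls within Gmaj7.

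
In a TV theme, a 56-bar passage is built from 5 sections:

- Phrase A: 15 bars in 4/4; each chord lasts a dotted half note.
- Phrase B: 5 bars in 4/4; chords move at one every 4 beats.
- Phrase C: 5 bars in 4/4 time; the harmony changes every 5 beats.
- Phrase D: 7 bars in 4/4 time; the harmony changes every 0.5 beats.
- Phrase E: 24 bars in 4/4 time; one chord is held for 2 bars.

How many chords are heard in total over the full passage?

A has 60 beats and chords last 3 each, so 20 chords.
B has 20 beats and chords last 4 each, so 5 chords.
C has 20 beats and chords last 5 each, so 4 chords.
D has 28 beats and chords last 0.5 each, so 56 chords.
E has 96 beats and chords last 8 each, so 12 chords.
Total: 20 + 5 + 4 + 56 + 12 = 97.

97 chords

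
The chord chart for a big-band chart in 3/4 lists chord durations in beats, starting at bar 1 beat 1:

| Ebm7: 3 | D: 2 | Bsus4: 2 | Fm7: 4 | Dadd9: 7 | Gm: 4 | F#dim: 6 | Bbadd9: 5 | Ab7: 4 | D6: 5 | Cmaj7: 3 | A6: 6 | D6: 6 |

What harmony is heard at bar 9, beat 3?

Beat 3 of bar 9 is beat (9−1)×3 + 3 = 27 overall.
Running totals: Ebm7 ends at 3, D ends at 5, Bsus4 ends at 7, Fm7 ends at 11, Dadd9 ends at 18, Gm ends at 22, F#dim ends at 28.
Beat 27 falls within F#dim.

F#dim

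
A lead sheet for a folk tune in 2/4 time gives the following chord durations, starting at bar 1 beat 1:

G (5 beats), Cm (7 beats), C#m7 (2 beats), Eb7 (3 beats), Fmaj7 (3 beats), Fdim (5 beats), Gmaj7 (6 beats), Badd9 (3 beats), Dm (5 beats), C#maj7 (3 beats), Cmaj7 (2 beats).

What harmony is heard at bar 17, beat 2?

Badd9

Beat 2 of bar 17 is beat (17−1)×2 + 2 = 34 overall.
Running totals: G ends at 5, Cm ends at 12, C#m7 ends at 14, Eb7 ends at 17, Fmaj7 ends at 20, Fdim ends at 25, Gmaj7 ends at 31, Badd9 ends at 34.
Beat 34 falls within Badd9.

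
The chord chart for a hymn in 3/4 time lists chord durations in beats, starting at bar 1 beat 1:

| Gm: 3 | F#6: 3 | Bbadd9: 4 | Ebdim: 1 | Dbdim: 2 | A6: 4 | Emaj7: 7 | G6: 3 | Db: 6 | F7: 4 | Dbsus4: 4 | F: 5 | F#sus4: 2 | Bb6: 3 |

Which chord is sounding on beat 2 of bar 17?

Beat 2 of bar 17 is beat (17−1)×3 + 2 = 50 overall.
Running totals: Gm ends at 3, F#6 ends at 6, Bbadd9 ends at 10, Ebdim ends at 11, Dbdim ends at 13, A6 ends at 17, Emaj7 ends at 24, G6 ends at 27, Db ends at 33, F7 ends at 37, Dbsus4 ends at 41, F ends at 46, F#sus4 ends at 48, Bb6 ends at 51.
Beat 50 falls within Bb6.

Bb6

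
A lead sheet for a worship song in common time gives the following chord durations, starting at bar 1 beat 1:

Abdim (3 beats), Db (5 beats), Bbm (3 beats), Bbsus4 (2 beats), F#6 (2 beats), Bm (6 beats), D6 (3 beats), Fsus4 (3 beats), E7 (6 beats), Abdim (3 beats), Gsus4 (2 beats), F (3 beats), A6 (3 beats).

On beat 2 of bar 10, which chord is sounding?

Beat 2 of bar 10 is beat (10−1)×4 + 2 = 38 overall.
Running totals: Abdim ends at 3, Db ends at 8, Bbm ends at 11, Bbsus4 ends at 13, F#6 ends at 15, Bm ends at 21, D6 ends at 24, Fsus4 ends at 27, E7 ends at 33, Abdim ends at 36, Gsus4 ends at 38.
Beat 38 falls within Gsus4.

Gsus4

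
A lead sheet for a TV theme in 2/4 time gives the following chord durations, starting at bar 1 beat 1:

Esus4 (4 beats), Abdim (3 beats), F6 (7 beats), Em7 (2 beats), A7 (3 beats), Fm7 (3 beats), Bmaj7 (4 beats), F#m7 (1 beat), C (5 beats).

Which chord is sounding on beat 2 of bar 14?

C

Beat 2 of bar 14 is beat (14−1)×2 + 2 = 28 overall.
Running totals: Esus4 ends at 4, Abdim ends at 7, F6 ends at 14, Em7 ends at 16, A7 ends at 19, Fm7 ends at 22, Bmaj7 ends at 26, F#m7 ends at 27, C ends at 32.
Beat 28 falls within C.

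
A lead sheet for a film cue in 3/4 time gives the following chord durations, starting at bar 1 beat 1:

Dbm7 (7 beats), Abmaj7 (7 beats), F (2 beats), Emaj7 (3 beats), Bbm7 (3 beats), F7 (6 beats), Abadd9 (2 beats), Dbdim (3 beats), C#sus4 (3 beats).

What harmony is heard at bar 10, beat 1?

Beat 1 of bar 10 is beat (10−1)×3 + 1 = 28 overall.
Running totals: Dbm7 ends at 7, Abmaj7 ends at 14, F ends at 16, Emaj7 ends at 19, Bbm7 ends at 22, F7 ends at 28.
Beat 28 falls within F7.

F7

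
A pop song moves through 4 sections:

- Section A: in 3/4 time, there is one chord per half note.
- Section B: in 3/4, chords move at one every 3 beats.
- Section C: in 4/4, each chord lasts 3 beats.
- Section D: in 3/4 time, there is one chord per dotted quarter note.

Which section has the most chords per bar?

A: 3 beats/bar ÷ 2 beats/chord = 1.5 chords/bar.
B: 3 beats/bar ÷ 3 beats/chord = 1 chord/bar.
C: 4 beats/bar ÷ 3 beats/chord = 4/3 chords/bar.
D: 3 beats/bar ÷ 1.5 beats/chord = 2 chords/bar.
Fastest is D at 2 chords/bar.

Section D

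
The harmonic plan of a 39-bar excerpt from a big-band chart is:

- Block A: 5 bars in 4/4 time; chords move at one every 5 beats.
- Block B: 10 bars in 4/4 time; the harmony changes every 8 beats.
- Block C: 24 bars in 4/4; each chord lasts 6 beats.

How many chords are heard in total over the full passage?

A: 5·4 = 20 beats, 20/5 = 4 chords.
B: 10·4 = 40 beats, 40/8 = 5 chords.
C: 24·4 = 96 beats, 96/6 = 16 chords.
Total: 4 + 5 + 16 = 25.

25 chords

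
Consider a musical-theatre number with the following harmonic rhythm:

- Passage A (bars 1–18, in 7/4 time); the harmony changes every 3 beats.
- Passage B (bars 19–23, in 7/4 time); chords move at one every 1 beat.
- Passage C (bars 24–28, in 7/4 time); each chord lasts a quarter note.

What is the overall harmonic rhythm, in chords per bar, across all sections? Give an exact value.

4 chords per bar

A: 18 × 7 = 126 beats ÷ 3 = 42 chords.
B: 5 × 7 = 35 beats ÷ 1 = 35 chords.
C: 5 × 7 = 35 beats ÷ 1 = 35 chords.
Overall: 112 chords over 28 bars → 112/28 = 4 chords per bar.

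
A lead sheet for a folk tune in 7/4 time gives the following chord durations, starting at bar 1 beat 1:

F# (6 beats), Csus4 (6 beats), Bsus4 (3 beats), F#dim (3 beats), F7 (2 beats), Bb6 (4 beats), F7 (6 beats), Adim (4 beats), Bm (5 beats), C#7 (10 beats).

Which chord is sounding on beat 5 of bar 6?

C#7

Beat 5 of bar 6 is beat (6−1)×7 + 5 = 40 overall.
Running totals: F# ends at 6, Csus4 ends at 12, Bsus4 ends at 15, F#dim ends at 18, F7 ends at 20, Bb6 ends at 24, F7 ends at 30, Adim ends at 34, Bm ends at 39, C#7 ends at 49.
Beat 40 falls within C#7.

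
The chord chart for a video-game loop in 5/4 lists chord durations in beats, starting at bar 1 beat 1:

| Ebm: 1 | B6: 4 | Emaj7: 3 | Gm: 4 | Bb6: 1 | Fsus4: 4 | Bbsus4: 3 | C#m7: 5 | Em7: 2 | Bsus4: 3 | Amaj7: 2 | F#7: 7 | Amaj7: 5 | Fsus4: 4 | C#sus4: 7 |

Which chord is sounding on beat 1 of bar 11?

C#sus4

Beat 1 of bar 11 is beat (11−1)×5 + 1 = 51 overall.
Running totals: Ebm ends at 1, B6 ends at 5, Emaj7 ends at 8, Gm ends at 12, Bb6 ends at 13, Fsus4 ends at 17, Bbsus4 ends at 20, C#m7 ends at 25, Em7 ends at 27, Bsus4 ends at 30, Amaj7 ends at 32, F#7 ends at 39, Amaj7 ends at 44, Fsus4 ends at 48, C#sus4 ends at 55.
Beat 51 falls within C#sus4.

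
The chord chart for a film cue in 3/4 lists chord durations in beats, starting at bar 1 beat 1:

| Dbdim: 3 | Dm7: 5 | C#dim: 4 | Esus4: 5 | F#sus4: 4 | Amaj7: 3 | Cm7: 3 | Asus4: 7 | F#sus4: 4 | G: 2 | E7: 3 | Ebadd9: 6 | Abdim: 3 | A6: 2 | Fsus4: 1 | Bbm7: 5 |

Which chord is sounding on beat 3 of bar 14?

E7

Beat 3 of bar 14 is beat (14−1)×3 + 3 = 42 overall.
Running totals: Dbdim ends at 3, Dm7 ends at 8, C#dim ends at 12, Esus4 ends at 17, F#sus4 ends at 21, Amaj7 ends at 24, Cm7 ends at 27, Asus4 ends at 34, F#sus4 ends at 38, G ends at 40, E7 ends at 43.
Beat 42 falls within E7.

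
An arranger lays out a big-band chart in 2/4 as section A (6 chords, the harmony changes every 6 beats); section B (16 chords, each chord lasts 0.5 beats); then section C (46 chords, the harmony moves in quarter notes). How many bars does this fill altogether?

A: 6 × 6 = 36 beats = 18 bars.
B: 16 × 0.5 = 8 beats = 4 bars.
C: 46 × 1 = 46 beats = 23 bars.
Total: 18 + 4 + 23 = 45 bars.

45 bars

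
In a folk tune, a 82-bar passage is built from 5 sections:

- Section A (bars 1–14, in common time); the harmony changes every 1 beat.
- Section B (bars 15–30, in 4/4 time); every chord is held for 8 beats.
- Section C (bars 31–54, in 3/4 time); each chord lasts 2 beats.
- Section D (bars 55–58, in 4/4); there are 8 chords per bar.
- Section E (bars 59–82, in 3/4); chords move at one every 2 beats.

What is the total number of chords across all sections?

A: 14·4 = 56 beats, 56/1 = 56 chords.
B: 16·4 = 64 beats, 64/8 = 8 chords.
C: 24·3 = 72 beats, 72/2 = 36 chords.
D: 4·4 = 16 beats, 16/0.5 = 32 chords.
E: 24·3 = 72 beats, 72/2 = 36 chords.
Total: 56 + 8 + 36 + 32 + 36 = 168.

168 chords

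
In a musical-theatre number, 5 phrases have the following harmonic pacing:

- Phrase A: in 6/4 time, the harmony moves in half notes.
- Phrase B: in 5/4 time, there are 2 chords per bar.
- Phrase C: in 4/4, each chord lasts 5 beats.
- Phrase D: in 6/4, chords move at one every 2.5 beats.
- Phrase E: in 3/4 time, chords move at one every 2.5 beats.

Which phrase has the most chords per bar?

A: each chord is 2 beats in 6/4, so 3 per bar.
B: each chord is 2.5 beats in 5/4, so 2 per bar.
C: each chord is 5 beats in 4/4, so 0.8 per bar.
D: each chord is 2.5 beats in 6/4, so 2.4 per bar.
E: each chord is 2.5 beats in 3/4, so 1.2 per bar.
Fastest is A at 3 chords/bar.

Phrase A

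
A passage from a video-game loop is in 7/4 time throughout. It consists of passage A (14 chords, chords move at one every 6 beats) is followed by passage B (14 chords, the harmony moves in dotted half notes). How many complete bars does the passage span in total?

18 bars

A: 14 × 6 = 84 beats = 12 bars.
B: 14 × 3 = 42 beats = 6 bars.
Total: 12 + 6 = 18 bars.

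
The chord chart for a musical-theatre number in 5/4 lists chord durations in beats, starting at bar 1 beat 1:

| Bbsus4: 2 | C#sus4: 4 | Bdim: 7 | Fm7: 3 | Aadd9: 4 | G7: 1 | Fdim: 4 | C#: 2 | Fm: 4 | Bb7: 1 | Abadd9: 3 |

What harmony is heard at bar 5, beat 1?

G7

Beat 1 of bar 5 is beat (5−1)×5 + 1 = 21 overall.
Running totals: Bbsus4 ends at 2, C#sus4 ends at 6, Bdim ends at 13, Fm7 ends at 16, Aadd9 ends at 20, G7 ends at 21.
Beat 21 falls within G7.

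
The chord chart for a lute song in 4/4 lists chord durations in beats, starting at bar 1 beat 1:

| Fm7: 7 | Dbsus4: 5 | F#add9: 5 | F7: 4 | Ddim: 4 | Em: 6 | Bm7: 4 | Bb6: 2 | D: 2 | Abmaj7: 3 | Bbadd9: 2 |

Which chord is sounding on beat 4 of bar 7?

Em

Beat 4 of bar 7 is beat (7−1)×4 + 4 = 28 overall.
Running totals: Fm7 ends at 7, Dbsus4 ends at 12, F#add9 ends at 17, F7 ends at 21, Ddim ends at 25, Em ends at 31.
Beat 28 falls within Em.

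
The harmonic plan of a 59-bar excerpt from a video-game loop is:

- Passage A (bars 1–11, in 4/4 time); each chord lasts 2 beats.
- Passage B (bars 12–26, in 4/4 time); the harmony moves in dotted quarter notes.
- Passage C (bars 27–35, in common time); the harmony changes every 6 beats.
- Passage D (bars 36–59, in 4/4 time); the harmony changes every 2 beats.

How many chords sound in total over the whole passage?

A has 44 beats and chords last 2 each, so 22 chords.
B has 60 beats and chords last 1.5 each, so 40 chords.
C has 36 beats and chords last 6 each, so 6 chords.
D has 96 beats and chords last 2 each, so 48 chords.
Total: 22 + 40 + 6 + 48 = 116.

116 chords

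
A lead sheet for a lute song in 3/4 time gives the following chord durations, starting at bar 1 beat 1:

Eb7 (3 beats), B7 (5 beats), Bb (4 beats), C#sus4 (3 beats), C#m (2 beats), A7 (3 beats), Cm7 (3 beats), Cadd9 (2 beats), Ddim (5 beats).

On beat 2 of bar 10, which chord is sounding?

Ddim

Beat 2 of bar 10 is beat (10−1)×3 + 2 = 29 overall.
Running totals: Eb7 ends at 3, B7 ends at 8, Bb ends at 12, C#sus4 ends at 15, C#m ends at 17, A7 ends at 20, Cm7 ends at 23, Cadd9 ends at 25, Ddim ends at 30.
Beat 29 falls within Ddim.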